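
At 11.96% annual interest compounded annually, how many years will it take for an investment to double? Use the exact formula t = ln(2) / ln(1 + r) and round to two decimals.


Doubling condition: (1 + r)^t = 2
Take ln of both sides: t × ln(1 + r) = ln(2)
t = ln(2) / ln(1 + r)
t = 0.693147 / 0.112971
t = 6.14

t = ln(2) / ln(1 + r) = 6.14 years


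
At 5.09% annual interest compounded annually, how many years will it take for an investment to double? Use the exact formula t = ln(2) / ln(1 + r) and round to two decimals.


Doubling condition: (1 + r)^t = 2
Take ln of both sides: t × ln(1 + r) = ln(2)
t = ln(2) / ln(1 + r)
t = 0.693147 / 0.049647
t = 13.96

t = ln(2) / ln(1 + r) = 13.96 years


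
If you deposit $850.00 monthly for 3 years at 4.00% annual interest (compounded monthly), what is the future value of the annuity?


Future value of an ordinary annuity: FV = PMT × ((1 + r)^n − 1) / r
Monthly rate r = 0.04/12 ≈ 0.00333333, n = 36
FV = $850.00 × ((1 + 0.04/12)^36 − 1) / (0.04/12)
FV = $850.00 × 38.181562
FV = $32,454.33

FV = PMT × ((1+r)^n - 1)/r = $32,454.33


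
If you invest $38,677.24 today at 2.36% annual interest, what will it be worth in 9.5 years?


Future value formula: FV = PV × (1 + r)^t
FV = $38,677.24 × (1 + 0.0236)^9.5
FV = $38,677.24 × 1.2480662
FV = $48,271.76

FV = PV × (1 + r)^t = $48,271.76


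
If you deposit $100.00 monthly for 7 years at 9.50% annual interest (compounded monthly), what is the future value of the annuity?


Future value of an ordinary annuity: FV = PMT × ((1 + r)^n − 1) / r
Monthly rate r = 0.095/12 ≈ 0.00791667, n = 84
FV = $100.00 × ((1 + 0.095/12)^84 − 1) / (0.095/12)
FV = $100.00 × 118.661756
FV = $11,866.18

FV = PMT × ((1+r)^n - 1)/r = $11,866.18


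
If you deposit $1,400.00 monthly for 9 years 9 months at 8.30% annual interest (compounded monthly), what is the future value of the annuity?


Future value of an ordinary annuity: FV = PMT × ((1 + r)^n − 1) / r
Monthly rate r = 0.083/12 ≈ 0.00691667, n = 117
FV = $1,400.00 × ((1 + 0.083/12)^117 − 1) / (0.083/12)
FV = $1,400.00 × 179.2733246
FV = $250,982.65

FV = PMT × ((1+r)^n - 1)/r = $250,982.65


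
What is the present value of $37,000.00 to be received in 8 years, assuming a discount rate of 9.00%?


Present value formula: PV = FV / (1 + r)^t
PV = $37,000.00 / (1 + 0.09)^8
PV = $37,000.00 / 1.992563
PV = $18,569.05

PV = FV / (1 + r)^t = $18,569.05


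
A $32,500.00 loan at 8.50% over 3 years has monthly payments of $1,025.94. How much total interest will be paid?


Total paid over the life of the loan = PMT × n.
Total paid = $1,025.94 × 36 = $36,933.84
Total interest = total paid − principal = $36,933.84 − $32,500.00 = $4,433.84

Total interest = (PMT × n) - PV = $4,433.84


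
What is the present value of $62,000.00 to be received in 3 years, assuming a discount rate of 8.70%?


Present value formula: PV = FV / (1 + r)^t
PV = $62,000.00 / (1 + 0.087)^3
PV = $62,000.00 / 1.2843655
PV = $48,272.86

PV = FV / (1 + r)^t = $48,272.86


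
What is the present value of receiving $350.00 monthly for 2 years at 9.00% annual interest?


Present value of an ordinary annuity: PV = PMT × (1 − (1 + r)^(−n)) / r
Monthly rate r = 0.09/12 = 0.0075, n = 24
PV = $350.00 × (1 − (1 + 0.09/12)^(−24)) / (0.09/12)
PV = $350.00 × 21.889146
PV = $7,661.20

PV = PMT × (1-(1+r)^(-n))/r = $7,661.20


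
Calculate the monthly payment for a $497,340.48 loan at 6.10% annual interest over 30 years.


Loan payment formula: PMT = PV × r / (1 − (1 + r)^(−n))
Monthly rate r = 0.061/12 ≈ 0.00508333, n = 360 months
Denominator: 1 − (1 + 0.061/12)^(−360) = 0.838841
PMT = $497,340.48 × (0.061/12) / 0.838841
PMT = $3,013.86 per month

PMT = PV × r / (1-(1+r)^(-n)) = $3,013.86/month


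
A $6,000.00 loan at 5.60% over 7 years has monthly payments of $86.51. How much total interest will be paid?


Total paid over the life of the loan = PMT × n.
Total paid = $86.51 × 84 = $7,266.84
Total interest = total paid − principal = $7,266.84 − $6,000.00 = $1,266.84

Total interest = (PMT × n) - PV = $1,266.84


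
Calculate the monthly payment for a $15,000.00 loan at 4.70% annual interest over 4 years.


Loan payment formula: PMT = PV × r / (1 − (1 + r)^(−n))
Monthly rate r = 0.047/12 ≈ 0.00391667, n = 48 months
Denominator: 1 − (1 + 0.047/12)^(−48) = 0.171081
PMT = $15,000.00 × (0.047/12) / 0.171081
PMT = $343.40 per month

PMT = PV × r / (1-(1+r)^(-n)) = $343.40/month


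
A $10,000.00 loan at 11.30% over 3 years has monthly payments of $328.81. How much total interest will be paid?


Total paid over the life of the loan = PMT × n.
Total paid = $328.81 × 36 = $11,837.16
Total interest = total paid − principal = $11,837.16 − $10,000.00 = $1,837.16

Total interest = (PMT × n) - PV = $1,837.16


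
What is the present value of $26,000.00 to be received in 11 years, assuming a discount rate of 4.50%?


Present value formula: PV = FV / (1 + r)^t
PV = $26,000.00 / (1 + 0.045)^11
PV = $26,000.00 / 1.622853
PV = $16,021.17

PV = FV / (1 + r)^t = $16,021.17


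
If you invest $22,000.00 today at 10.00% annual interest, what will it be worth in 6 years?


Future value formula: FV = PV × (1 + r)^t
FV = $22,000.00 × (1 + 0.1)^6
FV = $22,000.00 × 1.771561
FV = $38,974.34

FV = PV × (1 + r)^t = $38,974.34


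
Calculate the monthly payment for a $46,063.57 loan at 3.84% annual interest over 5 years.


Loan payment formula: PMT = PV × r / (1 − (1 + r)^(−n))
Monthly rate r = 0.0384/12 = 0.0032, n = 60 months
Denominator: 1 − (1 + 0.0384/12)^(−60) = 0.174440
PMT = $46,063.57 × (0.0384/12) / 0.174440
PMT = $845.01 per month

PMT = PV × r / (1-(1+r)^(-n)) = $845.01/month


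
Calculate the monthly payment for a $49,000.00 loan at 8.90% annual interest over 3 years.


Loan payment formula: PMT = PV × r / (1 − (1 + r)^(−n))
Monthly rate r = 0.089/12 ≈ 0.00741667, n = 36 months
Denominator: 1 − (1 + 0.089/12)^(−36) = 0.233572
PMT = $49,000.00 × (0.089/12) / 0.233572
PMT = $1,555.91 per month

PMT = PV × r / (1-(1+r)^(-n)) = $1,555.91/month


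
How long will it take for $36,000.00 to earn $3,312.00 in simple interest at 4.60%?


Rearrange the simple interest formula for t:
I = P × r × t  ⇒  t = I / (P × r)
t = $3,312.00 / ($36,000.00 × 0.046)
t = 2

t = I/(P×r) = 2 years


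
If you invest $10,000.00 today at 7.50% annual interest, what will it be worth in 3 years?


Future value formula: FV = PV × (1 + r)^t
FV = $10,000.00 × (1 + 0.075)^3
FV = $10,000.00 × 1.242297
FV = $12,422.97

FV = PV × (1 + r)^t = $12,422.97


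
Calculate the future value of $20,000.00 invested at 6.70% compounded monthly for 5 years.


Compound interest formula: A = P(1 + r/n)^(nt)
A = $20,000.00 × (1 + 0.067/12)^(12 × 5)
Growth factor: (1 + 0.067/12)^60 = 1.3966385
A = $20,000.00 × 1.3966385
A = $27,932.77

A = P(1 + r/n)^(nt) = $27,932.77


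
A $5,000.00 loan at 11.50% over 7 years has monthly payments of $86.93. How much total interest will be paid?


Total paid over the life of the loan = PMT × n.
Total paid = $86.93 × 84 = $7,302.12
Total interest = total paid − principal = $7,302.12 − $5,000.00 = $2,302.12

Total interest = (PMT × n) - PV = $2,302.12


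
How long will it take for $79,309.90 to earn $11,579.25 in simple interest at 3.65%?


Rearrange the simple interest formula for t:
I = P × r × t  ⇒  t = I / (P × r)
t = $11,579.25 / ($79,309.90 × 0.0365)
t = 4

t = I/(P×r) = 4 years


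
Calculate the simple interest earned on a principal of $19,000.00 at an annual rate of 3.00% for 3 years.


Simple interest formula: I = P × r × t
I = $19,000.00 × 0.03 × 3
I = $1,710.00

I = P × r × t = $1,710.00


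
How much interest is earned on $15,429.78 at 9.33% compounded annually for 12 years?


Compound interest earned = final amount − principal.
A = P(1 + r/n)^(nt) = $15,429.78 × (1 + 0.0933/1)^(1 × 12) = $45,002.01
Interest = A − P = $45,002.01 − $15,429.78 = $29,572.23

Interest = A - P = $29,572.23


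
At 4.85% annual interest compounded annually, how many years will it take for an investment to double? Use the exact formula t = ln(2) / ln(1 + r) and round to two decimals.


Doubling condition: (1 + r)^t = 2
Take ln of both sides: t × ln(1 + r) = ln(2)
t = ln(2) / ln(1 + r)
t = 0.693147 / 0.047361
t = 14.64

t = ln(2) / ln(1 + r) = 14.64 years


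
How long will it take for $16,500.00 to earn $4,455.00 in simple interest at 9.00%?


Rearrange the simple interest formula for t:
I = P × r × t  ⇒  t = I / (P × r)
t = $4,455.00 / ($16,500.00 × 0.09)
t = 3

t = I/(P×r) = 3 years


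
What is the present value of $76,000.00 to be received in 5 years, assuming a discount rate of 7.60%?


Present value formula: PV = FV / (1 + r)^t
PV = $76,000.00 / (1 + 0.076)^5
PV = $76,000.00 / 1.442319
PV = $52,692.92

PV = FV / (1 + r)^t = $52,692.92


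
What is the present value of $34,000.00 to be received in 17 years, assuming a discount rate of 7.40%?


Present value formula: PV = FV / (1 + r)^t
PV = $34,000.00 / (1 + 0.074)^17
PV = $34,000.00 / 3.365680
PV = $10,101.97

PV = FV / (1 + r)^t = $10,101.97


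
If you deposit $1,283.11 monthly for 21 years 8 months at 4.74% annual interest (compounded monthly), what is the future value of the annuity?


Future value of an ordinary annuity: FV = PMT × ((1 + r)^n − 1) / r
Monthly rate r = 0.0474/12 = 0.00395, n = 260
FV = $1,283.11 × ((1 + 0.0474/12)^260 − 1) / (0.0474/12)
FV = $1,283.11 × 452.413002
FV = $580,495.65

FV = PMT × ((1+r)^n - 1)/r = $580,495.65


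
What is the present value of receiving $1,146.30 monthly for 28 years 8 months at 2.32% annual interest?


Present value of an ordinary annuity: PV = PMT × (1 − (1 + r)^(−n)) / r
Monthly rate r = 0.0232/12 ≈ 0.00193333, n = 344
PV = $1,146.30 × (1 − (1 + 0.0232/12)^(−344)) / (0.0232/12)
PV = $1,146.30 × 251.084727
PV = $287,818.42

PV = PMT × (1-(1+r)^(-n))/r = $287,818.42


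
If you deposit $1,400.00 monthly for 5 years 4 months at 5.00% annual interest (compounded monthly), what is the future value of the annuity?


Future value of an ordinary annuity: FV = PMT × ((1 + r)^n − 1) / r
Monthly rate r = 0.05/12 ≈ 0.00416667, n = 64
FV = $1,400.00 × ((1 + 0.05/12)^64 − 1) / (0.05/12)
FV = $1,400.00 × 73.171691
FV = $102,440.37

FV = PMT × ((1+r)^n - 1)/r = $102,440.37


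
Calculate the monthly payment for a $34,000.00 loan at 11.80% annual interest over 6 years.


Loan payment formula: PMT = PV × r / (1 − (1 + r)^(−n))
Monthly rate r = 0.118/12 ≈ 0.00983333, n = 72 months
Denominator: 1 − (1 + 0.118/12)^(−72) = 0.505665
PMT = $34,000.00 × (0.118/12) / 0.505665
PMT = $661.18 per month

PMT = PV × r / (1-(1+r)^(-n)) = $661.18/month


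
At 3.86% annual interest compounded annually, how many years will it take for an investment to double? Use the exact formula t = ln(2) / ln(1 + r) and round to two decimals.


Doubling condition: (1 + r)^t = 2
Take ln of both sides: t × ln(1 + r) = ln(2)
t = ln(2) / ln(1 + r)
t = 0.693147 / 0.037874
t = 18.30

t = ln(2) / ln(1 + r) = 18.30 years


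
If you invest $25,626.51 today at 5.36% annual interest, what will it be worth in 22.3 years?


Future value formula: FV = PV × (1 + r)^t
FV = $25,626.51 × (1 + 0.0536)^22.3
FV = $25,626.51 × 3.2038302
FV = $82,102.99

FV = PV × (1 + r)^t = $82,102.99


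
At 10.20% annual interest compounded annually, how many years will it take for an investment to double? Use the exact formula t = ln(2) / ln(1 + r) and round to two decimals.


Doubling condition: (1 + r)^t = 2
Take ln of both sides: t × ln(1 + r) = ln(2)
t = ln(2) / ln(1 + r)
t = 0.693147 / 0.097127
t = 7.14

t = ln(2) / ln(1 + r) = 7.14 years


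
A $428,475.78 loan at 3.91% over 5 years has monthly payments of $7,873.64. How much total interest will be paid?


Total paid over the life of the loan = PMT × n.
Total paid = $7,873.64 × 60 = $472,418.40
Total interest = total paid − principal = $472,418.40 − $428,475.78 = $43,942.62

Total interest = (PMT × n) - PV = $43,942.62


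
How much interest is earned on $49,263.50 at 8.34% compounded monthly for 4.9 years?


Compound interest earned = final amount − principal.
A = P(1 + r/n)^(nt) = $49,263.50 × (1 + 0.0834/12)^(12 × 4.9) = $74,027.00
Interest = A − P = $74,027.00 − $49,263.50 = $24,763.50

Interest = A - P = $24,763.50


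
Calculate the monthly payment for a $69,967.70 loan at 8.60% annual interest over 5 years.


Loan payment formula: PMT = PV × r / (1 − (1 + r)^(−n))
Monthly rate r = 0.086/12 ≈ 0.00716667, n = 60 months
Denominator: 1 − (1 + 0.086/12)^(−60) = 0.348493
PMT = $69,967.70 × (0.086/12) / 0.348493
PMT = $1,438.87 per month

PMT = PV × r / (1-(1+r)^(-n)) = $1,438.87/month


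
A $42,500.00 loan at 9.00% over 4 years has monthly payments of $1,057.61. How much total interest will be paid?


Total paid over the life of the loan = PMT × n.
Total paid = $1,057.61 × 48 = $50,765.28
Total interest = total paid − principal = $50,765.28 − $42,500.00 = $8,265.28

Total interest = (PMT × n) - PV = $8,265.28


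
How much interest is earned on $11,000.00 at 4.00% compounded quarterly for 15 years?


Compound interest earned = final amount − principal.
A = P(1 + r/n)^(nt) = $11,000.00 × (1 + 0.04/4)^(4 × 15) = $19,983.66
Interest = A − P = $19,983.66 − $11,000.00 = $8,983.66

Interest = A - P = $8,983.66


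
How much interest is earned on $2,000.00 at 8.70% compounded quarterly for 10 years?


Compound interest earned = final amount − principal.
A = P(1 + r/n)^(nt) = $2,000.00 × (1 + 0.087/4)^(4 × 10) = $4,729.51
Interest = A − P = $4,729.51 − $2,000.00 = $2,729.51

Interest = A - P = $2,729.51


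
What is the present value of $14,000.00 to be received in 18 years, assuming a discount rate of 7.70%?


Present value formula: PV = FV / (1 + r)^t
PV = $14,000.00 / (1 + 0.077)^18
PV = $14,000.00 / 3.800867
PV = $3,683.37

PV = FV / (1 + r)^t = $3,683.37


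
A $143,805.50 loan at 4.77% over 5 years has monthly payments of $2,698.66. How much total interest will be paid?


Total paid over the life of the loan = PMT × n.
Total paid = $2,698.66 × 60 = $161,919.60
Total interest = total paid − principal = $161,919.60 − $143,805.50 = $18,114.10

Total interest = (PMT × n) - PV = $18,114.10


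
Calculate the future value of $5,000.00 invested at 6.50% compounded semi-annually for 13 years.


Compound interest formula: A = P(1 + r/n)^(nt)
A = $5,000.00 × (1 + 0.065/2)^(2 × 13)
Growth factor: (1 + 0.065/2)^26 = 2.2968973
A = $5,000.00 × 2.2968973
A = $11,484.49

A = P(1 + r/n)^(nt) = $11,484.49


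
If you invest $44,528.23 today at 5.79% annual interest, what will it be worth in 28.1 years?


Future value formula: FV = PV × (1 + r)^t
FV = $44,528.23 × (1 + 0.0579)^28.1
FV = $44,528.23 × 4.862882
FV = $216,535.53

FV = PV × (1 + r)^t = $216,535.53


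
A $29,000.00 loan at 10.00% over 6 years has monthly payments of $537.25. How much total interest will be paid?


Total paid over the life of the loan = PMT × n.
Total paid = $537.25 × 72 = $38,682.00
Total interest = total paid − principal = $38,682.00 − $29,000.00 = $9,682.00

Total interest = (PMT × n) - PV = $9,682.00


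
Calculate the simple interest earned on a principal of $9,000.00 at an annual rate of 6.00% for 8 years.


Simple interest formula: I = P × r × t
I = $9,000.00 × 0.06 × 8
I = $4,320.00

I = P × r × t = $4,320.00


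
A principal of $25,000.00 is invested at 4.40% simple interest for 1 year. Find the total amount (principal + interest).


Total amount formula: A = P(1 + rt) = P + P·r·t
Interest: I = P × r × t = $25,000.00 × 0.044 × 1 = $1,100.00
A = P + I = $25,000.00 + $1,100.00 = $26,100.00

A = P + I = P(1 + rt) = $26,100.00


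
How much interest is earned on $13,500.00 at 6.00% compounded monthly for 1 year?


Compound interest earned = final amount − principal.
A = P(1 + r/n)^(nt) = $13,500.00 × (1 + 0.06/12)^(12 × 1) = $14,332.65
Interest = A − P = $14,332.65 − $13,500.00 = $832.65

Interest = A - P = $832.65


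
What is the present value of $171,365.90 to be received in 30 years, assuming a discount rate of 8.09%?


Present value formula: PV = FV / (1 + r)^t
PV = $171,365.90 / (1 + 0.0809)^30
PV = $171,365.90 / 10.317287
PV = $16,609.59

PV = FV / (1 + r)^t = $16,609.59


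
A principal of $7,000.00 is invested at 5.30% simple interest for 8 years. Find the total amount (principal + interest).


Total amount formula: A = P(1 + rt) = P + P·r·t
Interest: I = P × r × t = $7,000.00 × 0.053 × 8 = $2,968.00
A = P + I = $7,000.00 + $2,968.00 = $9,968.00

A = P + I = P(1 + rt) = $9,968.00


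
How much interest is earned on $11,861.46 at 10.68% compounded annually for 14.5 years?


Compound interest earned = final amount − principal.
A = P(1 + r/n)^(nt) = $11,861.46 × (1 + 0.1068/1)^(1 × 14.5) = $51,658.39
Interest = A − P = $51,658.39 − $11,861.46 = $39,796.93

Interest = A - P = $39,796.93


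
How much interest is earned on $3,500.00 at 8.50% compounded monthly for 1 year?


Compound interest earned = final amount − principal.
A = P(1 + r/n)^(nt) = $3,500.00 × (1 + 0.085/12)^(12 × 1) = $3,809.37
Interest = A − P = $3,809.37 − $3,500.00 = $309.37

Interest = A - P = $309.37


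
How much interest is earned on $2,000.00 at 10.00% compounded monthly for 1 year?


Compound interest earned = final amount − principal.
A = P(1 + r/n)^(nt) = $2,000.00 × (1 + 0.1/12)^(12 × 1) = $2,209.43
Interest = A − P = $2,209.43 − $2,000.00 = $209.43

Interest = A - P = $209.43


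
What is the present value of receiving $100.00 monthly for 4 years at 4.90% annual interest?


Present value of an ordinary annuity: PV = PMT × (1 − (1 + r)^(−n)) / r
Monthly rate r = 0.049/12 ≈ 0.00408333, n = 48
PV = $100.00 × (1 − (1 + 0.049/12)^(−48)) / (0.049/12)
PV = $100.00 × 43.508486
PV = $4,350.85

PV = PMT × (1-(1+r)^(-n))/r = $4,350.85


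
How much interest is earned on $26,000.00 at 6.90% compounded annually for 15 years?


Compound interest earned = final amount − principal.
A = P(1 + r/n)^(nt) = $26,000.00 × (1 + 0.069/1)^(1 × 15) = $70,735.74
Interest = A − P = $70,735.74 − $26,000.00 = $44,735.74

Interest = A - P = $44,735.74


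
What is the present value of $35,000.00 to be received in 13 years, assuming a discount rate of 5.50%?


Present value formula: PV = FV / (1 + r)^t
PV = $35,000.00 / (1 + 0.055)^13
PV = $35,000.00 / 2.005774
PV = $17,449.62

PV = FV / (1 + r)^t = $17,449.62


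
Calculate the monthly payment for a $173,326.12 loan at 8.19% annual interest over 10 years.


Loan payment formula: PMT = PV × r / (1 − (1 + r)^(−n))
Monthly rate r = 0.0819/12 = 0.006825, n = 120 months
Denominator: 1 − (1 + 0.0819/12)^(−120) = 0.557899
PMT = $173,326.12 × (0.0819/12) / 0.557899
PMT = $2,120.37 per month

PMT = PV × r / (1-(1+r)^(-n)) = $2,120.37/month


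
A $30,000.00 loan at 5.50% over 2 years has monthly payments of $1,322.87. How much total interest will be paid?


Total paid over the life of the loan = PMT × n.
Total paid = $1,322.87 × 24 = $31,748.88
Total interest = total paid − principal = $31,748.88 − $30,000.00 = $1,748.88

Total interest = (PMT × n) - PV = $1,748.88


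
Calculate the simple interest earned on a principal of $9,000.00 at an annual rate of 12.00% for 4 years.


Simple interest formula: I = P × r × t
I = $9,000.00 × 0.12 × 4
I = $4,320.00

I = P × r × t = $4,320.00


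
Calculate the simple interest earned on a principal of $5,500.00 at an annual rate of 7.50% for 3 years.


Simple interest formula: I = P × r × t
I = $5,500.00 × 0.075 × 3
I = $1,237.50

I = P × r × t = $1,237.50


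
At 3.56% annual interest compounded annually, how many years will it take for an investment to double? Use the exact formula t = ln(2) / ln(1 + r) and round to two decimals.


Doubling condition: (1 + r)^t = 2
Take ln of both sides: t × ln(1 + r) = ln(2)
t = ln(2) / ln(1 + r)
t = 0.693147 / 0.034981
t = 19.81

t = ln(2) / ln(1 + r) = 19.81 years


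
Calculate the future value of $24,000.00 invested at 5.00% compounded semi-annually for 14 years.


Compound interest formula: A = P(1 + r/n)^(nt)
A = $24,000.00 × (1 + 0.05/2)^(2 × 14)
Growth factor: (1 + 0.05/2)^28 = 1.996495
A = $24,000.00 × 1.996495
A = $47,915.88

A = P(1 + r/n)^(nt) = $47,915.88


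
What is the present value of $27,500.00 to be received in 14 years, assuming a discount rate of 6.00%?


Present value formula: PV = FV / (1 + r)^t
PV = $27,500.00 / (1 + 0.06)^14
PV = $27,500.00 / 2.260904
PV = $12,163.28

PV = FV / (1 + r)^t = $12,163.28


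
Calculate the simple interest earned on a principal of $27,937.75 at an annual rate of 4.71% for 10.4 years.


Simple interest formula: I = P × r × t
I = $27,937.75 × 0.0471 × 10.4
I = $13,685.03

I = P × r × t = $13,685.03


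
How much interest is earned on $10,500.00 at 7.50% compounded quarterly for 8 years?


Compound interest earned = final amount − principal.
A = P(1 + r/n)^(nt) = $10,500.00 × (1 + 0.075/4)^(4 × 8) = $19,026.25
Interest = A − P = $19,026.25 − $10,500.00 = $8,526.25

Interest = A - P = $8,526.25


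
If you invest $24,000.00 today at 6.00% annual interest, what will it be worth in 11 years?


Future value formula: FV = PV × (1 + r)^t
FV = $24,000.00 × (1 + 0.06)^11
FV = $24,000.00 × 1.8982986
FV = $45,559.17

FV = PV × (1 + r)^t = $45,559.17


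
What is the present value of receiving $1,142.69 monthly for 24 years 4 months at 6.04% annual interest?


Present value of an ordinary annuity: PV = PMT × (1 − (1 + r)^(−n)) / r
Monthly rate r = 0.0604/12 ≈ 0.00503333, n = 292
PV = $1,142.69 × (1 − (1 + 0.0604/12)^(−292)) / (0.0604/12)
PV = $1,142.69 × 152.813998
PV = $174,619.03

PV = PMT × (1-(1+r)^(-n))/r = $174,619.03


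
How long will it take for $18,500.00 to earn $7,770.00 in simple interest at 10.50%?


Rearrange the simple interest formula for t:
I = P × r × t  ⇒  t = I / (P × r)
t = $7,770.00 / ($18,500.00 × 0.105)
t = 4

t = I/(P×r) = 4 years


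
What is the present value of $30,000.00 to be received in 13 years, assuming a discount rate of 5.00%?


Present value formula: PV = FV / (1 + r)^t
PV = $30,000.00 / (1 + 0.05)^13
PV = $30,000.00 / 1.885649
PV = $15,909.64

PV = FV / (1 + r)^t = $15,909.64


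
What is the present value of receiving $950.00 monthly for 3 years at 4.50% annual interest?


Present value of an ordinary annuity: PV = PMT × (1 − (1 + r)^(−n)) / r
Monthly rate r = 0.045/12 = 0.00375, n = 36
PV = $950.00 × (1 − (1 + 0.045/12)^(−36)) / (0.045/12)
PV = $950.00 × 33.616921
PV = $31,936.07

PV = PMT × (1-(1+r)^(-n))/r = $31,936.07


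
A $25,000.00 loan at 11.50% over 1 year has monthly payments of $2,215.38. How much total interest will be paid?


Total paid over the life of the loan = PMT × n.
Total paid = $2,215.38 × 12 = $26,584.56
Total interest = total paid − principal = $26,584.56 − $25,000.00 = $1,584.56

Total interest = (PMT × n) - PV = $1,584.56


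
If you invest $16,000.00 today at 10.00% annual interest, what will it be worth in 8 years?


Future value formula: FV = PV × (1 + r)^t
FV = $16,000.00 × (1 + 0.1)^8
FV = $16,000.00 × 2.143589
FV = $34,297.42

FV = PV × (1 + r)^t = $34,297.42


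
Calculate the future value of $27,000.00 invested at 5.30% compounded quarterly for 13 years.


Compound interest formula: A = P(1 + r/n)^(nt)
A = $27,000.00 × (1 + 0.053/4)^(4 × 13)
Growth factor: (1 + 0.053/4)^52 = 1.982731
A = $27,000.00 × 1.982731
A = $53,533.74

A = P(1 + r/n)^(nt) = $53,533.74


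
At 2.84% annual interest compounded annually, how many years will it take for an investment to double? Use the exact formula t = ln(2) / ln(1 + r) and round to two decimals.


Doubling condition: (1 + r)^t = 2
Take ln of both sides: t × ln(1 + r) = ln(2)
t = ln(2) / ln(1 + r)
t = 0.693147 / 0.028004
t = 24.75

t = ln(2) / ln(1 + r) = 24.75 years


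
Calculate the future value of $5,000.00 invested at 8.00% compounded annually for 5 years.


Compound interest formula: A = P(1 + r/n)^(nt)
A = $5,000.00 × (1 + 0.08/1)^(1 × 5)
Growth factor: (1 + 0.08/1)^5 = 1.469328
A = $5,000.00 × 1.469328
A = $7,346.64

A = P(1 + r/n)^(nt) = $7,346.64


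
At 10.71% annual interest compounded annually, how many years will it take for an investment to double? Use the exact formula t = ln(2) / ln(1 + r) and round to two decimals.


Doubling condition: (1 + r)^t = 2
Take ln of both sides: t × ln(1 + r) = ln(2)
t = ln(2) / ln(1 + r)
t = 0.693147 / 0.101744
t = 6.81

t = ln(2) / ln(1 + r) = 6.81 years


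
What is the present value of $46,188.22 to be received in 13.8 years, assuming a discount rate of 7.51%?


Present value formula: PV = FV / (1 + r)^t
PV = $46,188.22 / (1 + 0.0751)^13.8
PV = $46,188.22 / 2.7164036
PV = $17,003.45

PV = FV / (1 + r)^t = $17,003.45


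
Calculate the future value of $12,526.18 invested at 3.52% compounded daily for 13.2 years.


Compound interest formula: A = P(1 + r/n)^(nt)
A = $12,526.18 × (1 + 0.0352/365)^(365 × 13.2)
Growth factor: (1 + 0.0352/365)^4818 = 1.5914055
A = $12,526.18 × 1.5914055
A = $19,934.23

A = P(1 + r/n)^(nt) = $19,934.23


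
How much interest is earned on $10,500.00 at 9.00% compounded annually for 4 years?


Compound interest earned = final amount − principal.
A = P(1 + r/n)^(nt) = $10,500.00 × (1 + 0.09/1)^(1 × 4) = $14,821.61
Interest = A − P = $14,821.61 − $10,500.00 = $4,321.61

Interest = A - P = $4,321.61


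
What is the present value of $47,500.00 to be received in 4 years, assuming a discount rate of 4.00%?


Present value formula: PV = FV / (1 + r)^t
PV = $47,500.00 / (1 + 0.04)^4
PV = $47,500.00 / 1.1698586
PV = $40,603.20

PV = FV / (1 + r)^t = $40,603.20


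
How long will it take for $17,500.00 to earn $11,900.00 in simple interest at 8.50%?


Rearrange the simple interest formula for t:
I = P × r × t  ⇒  t = I / (P × r)
t = $11,900.00 / ($17,500.00 × 0.085)
t = 8

t = I/(P×r) = 8 years


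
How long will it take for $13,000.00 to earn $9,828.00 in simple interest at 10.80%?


Rearrange the simple interest formula for t:
I = P × r × t  ⇒  t = I / (P × r)
t = $9,828.00 / ($13,000.00 × 0.108)
t = 7

t = I/(P×r) = 7 years


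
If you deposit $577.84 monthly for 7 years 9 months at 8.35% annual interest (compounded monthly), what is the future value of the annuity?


Future value of an ordinary annuity: FV = PMT × ((1 + r)^n − 1) / r
Monthly rate r = 0.0835/12 ≈ 0.00695833, n = 93
FV = $577.84 × ((1 + 0.0835/12)^93 − 1) / (0.0835/12)
FV = $577.84 × 130.169939
FV = $75,217.40

FV = PMT × ((1+r)^n - 1)/r = $75,217.40


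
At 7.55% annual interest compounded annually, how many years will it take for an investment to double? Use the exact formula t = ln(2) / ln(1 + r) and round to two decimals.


Doubling condition: (1 + r)^t = 2
Take ln of both sides: t × ln(1 + r) = ln(2)
t = ln(2) / ln(1 + r)
t = 0.693147 / 0.072786
t = 9.52

t = ln(2) / ln(1 + r) = 9.52 years


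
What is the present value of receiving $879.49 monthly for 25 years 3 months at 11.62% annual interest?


Present value of an ordinary annuity: PV = PMT × (1 − (1 + r)^(−n)) / r
Monthly rate r = 0.1162/12 ≈ 0.00968333, n = 303
PV = $879.49 × (1 − (1 + 0.1162/12)^(−303)) / (0.1162/12)
PV = $879.49 × 97.700120
PV = $85,926.28

PV = PMT × (1-(1+r)^(-n))/r = $85,926.28


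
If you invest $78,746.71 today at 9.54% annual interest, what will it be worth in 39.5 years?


Future value formula: FV = PV × (1 + r)^t
FV = $78,746.71 × (1 + 0.0954)^39.5
FV = $78,746.71 × 36.569843
FV = $2,879,754.82

FV = PV × (1 + r)^t = $2,879,754.82


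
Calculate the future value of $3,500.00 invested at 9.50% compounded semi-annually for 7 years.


Compound interest formula: A = P(1 + r/n)^(nt)
A = $3,500.00 × (1 + 0.095/2)^(2 × 7)
Growth factor: (1 + 0.095/2)^14 = 1.914946
A = $3,500.00 × 1.914946
A = $6,702.31

A = P(1 + r/n)^(nt) = $6,702.31


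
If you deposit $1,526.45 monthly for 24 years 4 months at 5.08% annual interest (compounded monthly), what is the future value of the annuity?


Future value of an ordinary annuity: FV = PMT × ((1 + r)^n − 1) / r
Monthly rate r = 0.0508/12 ≈ 0.00423333, n = 292
FV = $1,526.45 × ((1 + 0.0508/12)^292 − 1) / (0.0508/12)
FV = $1,526.45 × 574.797152
FV = $877,399.11

FV = PMT × ((1+r)^n - 1)/r = $877,399.11


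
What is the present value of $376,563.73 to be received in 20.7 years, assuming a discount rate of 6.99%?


Present value formula: PV = FV / (1 + r)^t
PV = $376,563.73 / (1 + 0.0699)^20.7
PV = $376,563.73 / 4.049524
PV = $92,989.63

PV = FV / (1 + r)^t = $92,989.63


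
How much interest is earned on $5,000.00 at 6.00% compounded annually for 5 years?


Compound interest earned = final amount − principal.
A = P(1 + r/n)^(nt) = $5,000.00 × (1 + 0.06/1)^(1 × 5) = $6,691.13
Interest = A − P = $6,691.13 − $5,000.00 = $1,691.13

Interest = A - P = $1,691.13


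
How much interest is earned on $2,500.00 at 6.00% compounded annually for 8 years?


Compound interest earned = final amount − principal.
A = P(1 + r/n)^(nt) = $2,500.00 × (1 + 0.06/1)^(1 × 8) = $3,984.62
Interest = A − P = $3,984.62 − $2,500.00 = $1,484.62

Interest = A - P = $1,484.62


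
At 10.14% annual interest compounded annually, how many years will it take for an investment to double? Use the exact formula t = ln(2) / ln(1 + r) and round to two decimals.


Doubling condition: (1 + r)^t = 2
Take ln of both sides: t × ln(1 + r) = ln(2)
t = ln(2) / ln(1 + r)
t = 0.693147 / 0.096582
t = 7.18

t = ln(2) / ln(1 + r) = 7.18 years


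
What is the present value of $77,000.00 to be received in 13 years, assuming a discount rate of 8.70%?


Present value formula: PV = FV / (1 + r)^t
PV = $77,000.00 / (1 + 0.087)^13
PV = $77,000.00 / 2.957904
PV = $26,031.95

PV = FV / (1 + r)^t = $26,031.95


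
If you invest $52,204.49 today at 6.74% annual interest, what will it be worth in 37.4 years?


Future value formula: FV = PV × (1 + r)^t
FV = $52,204.49 × (1 + 0.0674)^37.4
FV = $52,204.49 × 11.4666676
FV = $598,611.53

FV = PV × (1 + r)^t = $598,611.53


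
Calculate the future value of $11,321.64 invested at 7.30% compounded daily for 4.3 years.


Compound interest formula: A = P(1 + r/n)^(nt)
A = $11,321.64 × (1 + 0.073/365)^(365 × 4.3)
Growth factor: (1 + 0.073/365)^1569.5 = 1.368710
A = $11,321.64 × 1.368710
A = $15,496.04

A = P(1 + r/n)^(nt) = $15,496.04


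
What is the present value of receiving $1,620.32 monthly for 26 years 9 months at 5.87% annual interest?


Present value of an ordinary annuity: PV = PMT × (1 − (1 + r)^(−n)) / r
Monthly rate r = 0.0587/12 ≈ 0.00489167, n = 321
PV = $1,620.32 × (1 − (1 + 0.0587/12)^(−321)) / (0.0587/12)
PV = $1,620.32 × 161.745255
PV = $262,079.07

PV = PMT × (1-(1+r)^(-n))/r = $262,079.07


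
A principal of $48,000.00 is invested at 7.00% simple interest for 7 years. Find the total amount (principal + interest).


Total amount formula: A = P(1 + rt) = P + P·r·t
Interest: I = P × r × t = $48,000.00 × 0.07 × 7 = $23,520.00
A = P + I = $48,000.00 + $23,520.00 = $71,520.00

A = P + I = P(1 + rt) = $71,520.00


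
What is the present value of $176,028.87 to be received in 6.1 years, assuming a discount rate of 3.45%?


Present value formula: PV = FV / (1 + r)^t
PV = $176,028.87 / (1 + 0.0345)^6.1
PV = $176,028.87 / 1.229861
PV = $143,129.08

PV = FV / (1 + r)^t = $143,129.08


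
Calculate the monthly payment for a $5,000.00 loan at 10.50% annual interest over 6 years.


Loan payment formula: PMT = PV × r / (1 − (1 + r)^(−n))
Monthly rate r = 0.105/12 = 0.00875, n = 72 months
Denominator: 1 − (1 + 0.105/12)^(−72) = 0.465947
PMT = $5,000.00 × (0.105/12) / 0.465947
PMT = $93.89 per month

PMT = PV × r / (1-(1+r)^(-n)) = $93.89/month


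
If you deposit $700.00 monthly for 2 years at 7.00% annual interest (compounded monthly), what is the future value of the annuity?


Future value of an ordinary annuity: FV = PMT × ((1 + r)^n − 1) / r
Monthly rate r = 0.07/12 ≈ 0.00583333, n = 24
FV = $700.00 × ((1 + 0.07/12)^24 − 1) / (0.07/12)
FV = $700.00 × 25.681032
FV = $17,976.72

FV = PMT × ((1+r)^n - 1)/r = $17,976.72


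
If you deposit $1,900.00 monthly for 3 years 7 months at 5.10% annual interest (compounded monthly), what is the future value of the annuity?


Future value of an ordinary annuity: FV = PMT × ((1 + r)^n − 1) / r
Monthly rate r = 0.051/12 = 0.00425, n = 43
FV = $1,900.00 × ((1 + 0.051/12)^43 − 1) / (0.051/12)
FV = $1,900.00 × 47.070456
FV = $89,433.87

FV = PMT × ((1+r)^n - 1)/r = $89,433.87


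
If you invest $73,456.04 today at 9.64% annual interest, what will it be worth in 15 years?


Future value formula: FV = PV × (1 + r)^t
FV = $73,456.04 × (1 + 0.0964)^15
FV = $73,456.04 × 3.9768151
FV = $292,121.09

FV = PV × (1 + r)^t = $292,121.09


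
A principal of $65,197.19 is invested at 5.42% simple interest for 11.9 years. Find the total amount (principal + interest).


Total amount formula: A = P(1 + rt) = P + P·r·t
Interest: I = P × r × t = $65,197.19 × 0.0542 × 11.9 = $42,050.88
A = P + I = $65,197.19 + $42,050.88 = $107,248.07

A = P + I = P(1 + rt) = $107,248.07


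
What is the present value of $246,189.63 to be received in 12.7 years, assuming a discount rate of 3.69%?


Present value formula: PV = FV / (1 + r)^t
PV = $246,189.63 / (1 + 0.0369)^12.7
PV = $246,189.63 / 1.5843762
PV = $155,385.84

PV = FV / (1 + r)^t = $155,385.84


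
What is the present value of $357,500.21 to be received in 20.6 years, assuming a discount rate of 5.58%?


Present value formula: PV = FV / (1 + r)^t
PV = $357,500.21 / (1 + 0.0558)^20.6
PV = $357,500.21 / 3.060428
PV = $116,813.80

PV = FV / (1 + r)^t = $116,813.80


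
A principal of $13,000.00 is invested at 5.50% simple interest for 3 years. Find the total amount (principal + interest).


Total amount formula: A = P(1 + rt) = P + P·r·t
Interest: I = P × r × t = $13,000.00 × 0.055 × 3 = $2,145.00
A = P + I = $13,000.00 + $2,145.00 = $15,145.00

A = P + I = P(1 + rt) = $15,145.00


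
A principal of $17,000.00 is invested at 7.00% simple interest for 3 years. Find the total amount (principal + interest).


Total amount formula: A = P(1 + rt) = P + P·r·t
Interest: I = P × r × t = $17,000.00 × 0.07 × 3 = $3,570.00
A = P + I = $17,000.00 + $3,570.00 = $20,570.00

A = P + I = P(1 + rt) = $20,570.00


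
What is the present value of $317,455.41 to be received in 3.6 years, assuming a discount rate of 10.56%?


Present value formula: PV = FV / (1 + r)^t
PV = $317,455.41 / (1 + 0.1056)^3.6
PV = $317,455.41 / 1.43533379
PV = $221,171.84

PV = FV / (1 + r)^t = $221,171.84


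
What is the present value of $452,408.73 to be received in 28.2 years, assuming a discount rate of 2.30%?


Present value formula: PV = FV / (1 + r)^t
PV = $452,408.73 / (1 + 0.023)^28.2
PV = $452,408.73 / 1.8988597
PV = $238,252.85

PV = FV / (1 + r)^t = $238,252.85


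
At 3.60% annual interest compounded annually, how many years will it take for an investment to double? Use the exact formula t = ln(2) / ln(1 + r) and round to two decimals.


Doubling condition: (1 + r)^t = 2
Take ln of both sides: t × ln(1 + r) = ln(2)
t = ln(2) / ln(1 + r)
t = 0.693147 / 0.035367
t = 19.60

t = ln(2) / ln(1 + r) = 19.60 years


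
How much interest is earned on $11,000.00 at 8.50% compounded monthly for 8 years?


Compound interest earned = final amount − principal.
A = P(1 + r/n)^(nt) = $11,000.00 × (1 + 0.085/12)^(12 × 8) = $21,660.67
Interest = A − P = $21,660.67 − $11,000.00 = $10,660.67

Interest = A - P = $10,660.67


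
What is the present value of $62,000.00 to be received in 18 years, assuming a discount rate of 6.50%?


Present value formula: PV = FV / (1 + r)^t
PV = $62,000.00 / (1 + 0.065)^18
PV = $62,000.00 / 3.106654
PV = $19,957.16

PV = FV / (1 + r)^t = $19,957.16


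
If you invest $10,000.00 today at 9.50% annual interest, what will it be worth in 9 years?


Future value formula: FV = PV × (1 + r)^t
FV = $10,000.00 × (1 + 0.095)^9
FV = $10,000.00 × 2.263222
FV = $22,632.22

FV = PV × (1 + r)^t = $22,632.22


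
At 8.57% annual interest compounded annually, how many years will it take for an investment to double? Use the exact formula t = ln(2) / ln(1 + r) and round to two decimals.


Doubling condition: (1 + r)^t = 2
Take ln of both sides: t × ln(1 + r) = ln(2)
t = ln(2) / ln(1 + r)
t = 0.693147 / 0.082225
t = 8.43

t = ln(2) / ln(1 + r) = 8.43 years


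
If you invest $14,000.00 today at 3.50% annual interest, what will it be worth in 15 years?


Future value formula: FV = PV × (1 + r)^t
FV = $14,000.00 × (1 + 0.035)^15
FV = $14,000.00 × 1.6753488
FV = $23,454.88

FV = PV × (1 + r)^t = $23,454.88


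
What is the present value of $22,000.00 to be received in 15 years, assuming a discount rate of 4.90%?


Present value formula: PV = FV / (1 + r)^t
PV = $22,000.00 / (1 + 0.049)^15
PV = $22,000.00 / 2.049426
PV = $10,734.71

PV = FV / (1 + r)^t = $10,734.71


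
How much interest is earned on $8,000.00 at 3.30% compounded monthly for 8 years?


Compound interest earned = final amount − principal.
A = P(1 + r/n)^(nt) = $8,000.00 × (1 + 0.033/12)^(12 × 8) = $10,413.25
Interest = A − P = $10,413.25 − $8,000.00 = $2,413.25

Interest = A - P = $2,413.25


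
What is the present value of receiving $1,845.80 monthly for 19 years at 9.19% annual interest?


Present value of an ordinary annuity: PV = PMT × (1 − (1 + r)^(−n)) / r
Monthly rate r = 0.0919/12 ≈ 0.00765833, n = 228
PV = $1,845.80 × (1 − (1 + 0.0919/12)^(−228)) / (0.0919/12)
PV = $1,845.80 × 107.645178
PV = $198,691.47

PV = PMT × (1-(1+r)^(-n))/r = $198,691.47


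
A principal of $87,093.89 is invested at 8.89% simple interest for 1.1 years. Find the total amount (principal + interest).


Total amount formula: A = P(1 + rt) = P + P·r·t
Interest: I = P × r × t = $87,093.89 × 0.0889 × 1.1 = $8,516.91
A = P + I = $87,093.89 + $8,516.91 = $95,610.80

A = P + I = P(1 + rt) = $95,610.80


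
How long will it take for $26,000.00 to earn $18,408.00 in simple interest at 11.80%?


Rearrange the simple interest formula for t:
I = P × r × t  ⇒  t = I / (P × r)
t = $18,408.00 / ($26,000.00 × 0.118)
t = 6

t = I/(P×r) = 6 years


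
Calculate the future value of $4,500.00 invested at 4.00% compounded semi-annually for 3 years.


Compound interest formula: A = P(1 + r/n)^(nt)
A = $4,500.00 × (1 + 0.04/2)^(2 × 3)
Growth factor: (1 + 0.04/2)^6 = 1.126162
A = $4,500.00 × 1.126162
A = $5,067.73

A = P(1 + r/n)^(nt) = $5,067.73


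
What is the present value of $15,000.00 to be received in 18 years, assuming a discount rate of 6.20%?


Present value formula: PV = FV / (1 + r)^t
PV = $15,000.00 / (1 + 0.062)^18
PV = $15,000.00 / 2.952849
PV = $5,079.84

PV = FV / (1 + r)^t = $5,079.84


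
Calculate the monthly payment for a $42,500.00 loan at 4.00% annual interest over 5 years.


Loan payment formula: PMT = PV × r / (1 − (1 + r)^(−n))
Monthly rate r = 0.04/12 ≈ 0.00333333, n = 60 months
Denominator: 1 − (1 + 0.04/12)^(−60) = 0.180997
PMT = $42,500.00 × (0.04/12) / 0.180997
PMT = $782.70 per month

PMT = PV × r / (1-(1+r)^(-n)) = $782.70/month


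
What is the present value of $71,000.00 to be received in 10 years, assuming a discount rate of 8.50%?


Present value formula: PV = FV / (1 + r)^t
PV = $71,000.00 / (1 + 0.085)^10
PV = $71,000.00 / 2.26098344
PV = $31,402.26

PV = FV / (1 + r)^t = $31,402.26
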